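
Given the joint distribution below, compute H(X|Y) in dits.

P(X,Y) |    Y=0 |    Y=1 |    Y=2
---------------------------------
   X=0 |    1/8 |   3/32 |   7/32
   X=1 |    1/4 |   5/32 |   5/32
0.2861 dits

Using the chain rule: H(X|Y) = H(X,Y) - H(Y)

First, compute H(X,Y) = 0.7561 dits

Marginal P(Y) = (3/8, 1/4, 3/8)
H(Y) = 0.4700 dits

H(X|Y) = H(X,Y) - H(Y) = 0.7561 - 0.4700 = 0.2861 dits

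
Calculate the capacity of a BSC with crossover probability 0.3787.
0.0429 bits

For a binary symmetric channel (BSC) with error probability p:
Capacity C = 1 - H(p) bits per symbol

where H(p) = -p log₂(p) - (1-p) log₂(1-p) is the binary entropy function.

H(0.3787) = 0.9571 bits
C = 1 - 0.9571 = 0.0429 bits per symbol

This means we can reliably transmit up to 0.0429 bits of information per channel use.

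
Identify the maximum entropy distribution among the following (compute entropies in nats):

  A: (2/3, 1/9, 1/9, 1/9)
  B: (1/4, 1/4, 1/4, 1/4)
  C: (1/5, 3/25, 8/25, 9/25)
B

For a discrete distribution over n outcomes, entropy is maximized by the uniform distribution.

Computing entropies:
H(A) = 1.0027 nats
H(B) = 1.3863 nats
H(C) = 1.3087 nats

The uniform distribution (where all probabilities equal 1/4) achieves the maximum entropy of log_e(4) = 1.3863 nats.

Distribution B has the highest entropy.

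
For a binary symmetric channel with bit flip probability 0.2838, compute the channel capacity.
0.1394 bits

For a binary symmetric channel (BSC) with error probability p:
Capacity C = 1 - H(p) bits per symbol

where H(p) = -p log₂(p) - (1-p) log₂(1-p) is the binary entropy function.

H(0.2838) = 0.8606 bits
C = 1 - 0.8606 = 0.1394 bits per symbol

This means we can reliably transmit up to 0.1394 bits of information per channel use.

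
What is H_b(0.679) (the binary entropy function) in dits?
0.2726 dits

The binary entropy function is:
H(p) = -p log(p) - (1-p) log(1-p)

H(0.679) = -0.679 × log_10(0.679) - 0.321 × log_10(0.321)
H(0.679) = 0.2726 dits

Note: Binary entropy is maximized at p=0.5 (H=1 bit) and minimized at p=0 or p=1 (H=0).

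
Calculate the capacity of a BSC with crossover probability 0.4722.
0.0022 bits

For a binary symmetric channel (BSC) with error probability p:
Capacity C = 1 - H(p) bits per symbol

where H(p) = -p log₂(p) - (1-p) log₂(1-p) is the binary entropy function.

H(0.4722) = 0.9978 bits
C = 1 - 0.9978 = 0.0022 bits per symbol

This means we can reliably transmit up to 0.0022 bits of information per channel use.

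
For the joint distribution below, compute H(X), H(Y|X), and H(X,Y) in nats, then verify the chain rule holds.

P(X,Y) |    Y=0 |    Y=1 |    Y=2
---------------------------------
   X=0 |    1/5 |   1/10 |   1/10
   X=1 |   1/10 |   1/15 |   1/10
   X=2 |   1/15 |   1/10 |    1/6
H(X,Y) = 2.1329, H(X) = 1.0852, H(Y|X) = 1.0477 (all in nats)

Chain rule: H(X,Y) = H(X) + H(Y|X)

Left side — joint entropy directly:
H(X,Y) = -Σ p(x,y) log p(x,y) = 2.1329 nats

Right side — compute H(Y|X) from the conditional distributions:
P(X) = (2/5, 4/15, 1/3), so H(X) = 1.0852 nats
H(Y|X) = Σ_x P(X=x) · H(Y|X=x):
  P(Y|X=0) = (1/2, 1/4, 1/4), H(Y|X=0) = 1.0397, weight P(X=0) = 2/5
  P(Y|X=1) = (3/8, 1/4, 3/8), H(Y|X=1) = 1.0822, weight P(X=1) = 4/15
  P(Y|X=2) = (1/5, 3/10, 1/2), H(Y|X=2) = 1.0297, weight P(X=2) = 1/3
H(Y|X) = 1.0477 nats

H(X) + H(Y|X) = 1.0852 + 1.0477 = 2.1329 nats

Both sides equal 2.1329 nats. ✓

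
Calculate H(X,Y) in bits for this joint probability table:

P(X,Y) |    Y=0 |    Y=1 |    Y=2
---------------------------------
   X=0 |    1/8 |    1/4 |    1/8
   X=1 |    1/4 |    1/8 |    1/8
2.5000 bits

Joint entropy is H(X,Y) = -Σ_{x,y} p(x,y) log p(x,y).

Summing over all non-zero entries:
H(X,Y) = -[1/8·log_2(1/8) + 1/4·log_2(1/4) + 1/8·log_2(1/8) + 1/4·log_2(1/4) + 1/8·log_2(1/8) + 1/8·log_2(1/8)]
H(X,Y) = 2.5000 bits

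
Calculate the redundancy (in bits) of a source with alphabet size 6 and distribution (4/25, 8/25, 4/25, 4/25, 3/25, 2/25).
0.1313 bits

Redundancy measures how far a source is from maximum entropy:
R = H_max - H(X)

Maximum entropy for 6 symbols: H_max = log_2(6) = 2.5850 bits
Actual entropy: H(X) = 2.4537 bits
Redundancy: R = 2.5850 - 2.4537 = 0.1313 bits

This redundancy represents potential for compression: the source could be compressed by 0.1313 bits per symbol.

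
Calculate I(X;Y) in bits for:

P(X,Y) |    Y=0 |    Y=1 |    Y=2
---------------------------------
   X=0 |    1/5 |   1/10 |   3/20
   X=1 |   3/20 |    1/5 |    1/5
0.0276 bits

Mutual information: I(X;Y) = H(X) + H(Y) - H(X,Y)

Marginals:
P(X) = (9/20, 11/20), H(X) = 0.9928 bits
P(Y) = (7/20, 3/10, 7/20), H(Y) = 1.5813 bits

Joint entropy: H(X,Y) = 2.5464 bits

I(X;Y) = 0.9928 + 1.5813 - 2.5464 = 0.0276 bits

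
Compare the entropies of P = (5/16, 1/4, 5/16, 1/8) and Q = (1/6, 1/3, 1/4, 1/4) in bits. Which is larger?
Q

Computing entropies in bits:
H(P) = 1.9238
H(Q) = 1.9591

Distribution Q has higher entropy.

Intuition: The distribution closer to uniform (more spread out) has higher entropy.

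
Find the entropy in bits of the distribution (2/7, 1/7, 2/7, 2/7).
1.9502 bits

Shannon entropy is H(X) = -Σ p(x) log p(x).

For P = (2/7, 1/7, 2/7, 2/7):
H = -2/7 × log_2(2/7) -1/7 × log_2(1/7) -2/7 × log_2(2/7) -2/7 × log_2(2/7)
H = 1.9502 bits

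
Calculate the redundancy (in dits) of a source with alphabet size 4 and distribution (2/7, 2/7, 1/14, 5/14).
0.0496 dits

Redundancy measures how far a source is from maximum entropy:
R = H_max - H(X)

Maximum entropy for 4 symbols: H_max = log_10(4) = 0.6021 dits
Actual entropy: H(X) = 0.5525 dits
Redundancy: R = 0.6021 - 0.5525 = 0.0496 dits

This redundancy represents potential for compression: the source could be compressed by 0.0496 dits per symbol.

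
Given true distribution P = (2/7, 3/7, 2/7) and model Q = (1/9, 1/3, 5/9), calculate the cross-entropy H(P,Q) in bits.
1.8272 bits

Cross-entropy: H(P,Q) = -Σ p(x) log q(x)

Alternatively: H(P,Q) = H(P) + D_KL(P||Q)
H(P) = 1.5567 bits
D_KL(P||Q) = 0.2706 bits

H(P,Q) = 1.5567 + 0.2706 = 1.8272 bits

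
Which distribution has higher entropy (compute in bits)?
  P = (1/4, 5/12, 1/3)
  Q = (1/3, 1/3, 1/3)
Q

Computing entropies in bits:
H(P) = 1.5546
H(Q) = 1.5850

Distribution Q has higher entropy.

Intuition: The distribution closer to uniform (more spread out) has higher entropy.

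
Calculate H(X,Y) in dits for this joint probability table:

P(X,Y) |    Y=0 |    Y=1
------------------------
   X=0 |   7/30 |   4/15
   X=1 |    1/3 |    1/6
0.5893 dits

Joint entropy is H(X,Y) = -Σ_{x,y} p(x,y) log p(x,y).

Summing over all non-zero entries:
H(X,Y) = -[7/30·log_10(7/30) + 4/15·log_10(4/15) + 1/3·log_10(1/3) + 1/6·log_10(1/6)]
H(X,Y) = 0.5893 dits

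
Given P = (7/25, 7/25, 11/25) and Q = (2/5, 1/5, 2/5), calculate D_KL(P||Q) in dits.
0.0158 dits

KL divergence: D_KL(P||Q) = Σ p(x) log(p(x)/q(x))

Computing term by term:
  x=0: 7/25 × log_10[(7/25)/(2/5)] = 7/25 × -0.1549 = -0.0434
  x=1: 7/25 × log_10[(7/25)/(1/5)] = 7/25 × 0.1461 = 0.0409
  x=2: 11/25 × log_10[(11/25)/(2/5)] = 11/25 × 0.0414 = 0.0182

D_KL(P||Q) = 0.0158 dits

Note: KL divergence is always non-negative and equals 0 iff P = Q.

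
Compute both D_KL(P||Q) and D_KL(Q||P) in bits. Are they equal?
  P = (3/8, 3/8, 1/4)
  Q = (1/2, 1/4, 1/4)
D_KL(P||Q) = 0.0637, D_KL(Q||P) = 0.0613

KL divergence is not symmetric: D_KL(P||Q) ≠ D_KL(Q||P) in general.

D_KL(P||Q) = 0.0637 bits
D_KL(Q||P) = 0.0613 bits

No, they are not equal!

This asymmetry is why KL divergence is not a true distance metric.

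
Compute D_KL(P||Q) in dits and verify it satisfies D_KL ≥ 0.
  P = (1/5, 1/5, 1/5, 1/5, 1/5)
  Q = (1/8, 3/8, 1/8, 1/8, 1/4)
0.0485 dits

KL divergence satisfies the Gibbs inequality: D_KL(P||Q) ≥ 0 for all distributions P, Q.

D_KL(P||Q) = Σ p(x) log(p(x)/q(x))
Term by term:
  x=0: 1/5 × log_10[(1/5)/(1/8)] = 0.0408
  x=1: 1/5 × log_10[(1/5)/(3/8)] = -0.0546
  x=2: 1/5 × log_10[(1/5)/(1/8)] = 0.0408
  x=3: 1/5 × log_10[(1/5)/(1/8)] = 0.0408
  x=4: 1/5 × log_10[(1/5)/(1/4)] = -0.0194
D_KL(P||Q) = 0.0485 dits

D_KL(P||Q) = 0.0485 ≥ 0 ✓

This non-negativity is a fundamental property: relative entropy cannot be negative because it measures how different Q is from P.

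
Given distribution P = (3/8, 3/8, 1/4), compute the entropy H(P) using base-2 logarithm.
1.5613 bits

Shannon entropy is H(X) = -Σ p(x) log p(x).

For P = (3/8, 3/8, 1/4):
H = -3/8 × log_2(3/8) -3/8 × log_2(3/8) -1/4 × log_2(1/4)
H = 1.5613 bits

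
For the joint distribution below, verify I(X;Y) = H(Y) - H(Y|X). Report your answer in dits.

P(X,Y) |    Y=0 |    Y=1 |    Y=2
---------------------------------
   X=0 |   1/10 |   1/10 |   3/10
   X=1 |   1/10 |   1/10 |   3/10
I(X;Y) = 0.0000 dits

Mutual information has multiple equivalent forms:
- I(X;Y) = H(X) - H(X|Y)
- I(X;Y) = H(Y) - H(Y|X)
- I(X;Y) = H(X) + H(Y) - H(X,Y)

Computing all quantities:
H(X) = 0.3010, H(Y) = 0.4127, H(X,Y) = 0.7137
H(X|Y) = 0.3010, H(Y|X) = 0.4127

Verification:
H(X) - H(X|Y) = 0.3010 - 0.3010 = 0.0000
H(Y) - H(Y|X) = 0.4127 - 0.4127 = 0.0000
H(X) + H(Y) - H(X,Y) = 0.3010 + 0.4127 - 0.7137 = 0.0000

All forms give I(X;Y) = 0.0000 dits. ✓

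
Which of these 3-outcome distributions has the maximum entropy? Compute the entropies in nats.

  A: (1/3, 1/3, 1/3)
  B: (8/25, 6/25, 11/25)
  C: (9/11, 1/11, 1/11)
A

For a discrete distribution over n outcomes, entropy is maximized by the uniform distribution.

Computing entropies:
H(A) = 1.0986 nats
H(B) = 1.0684 nats
H(C) = 0.6002 nats

The uniform distribution (where all probabilities equal 1/3) achieves the maximum entropy of log_e(3) = 1.0986 nats.

Distribution A has the highest entropy.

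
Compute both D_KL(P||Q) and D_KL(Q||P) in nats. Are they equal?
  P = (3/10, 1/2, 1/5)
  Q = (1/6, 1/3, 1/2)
D_KL(P||Q) = 0.1958, D_KL(Q||P) = 0.2250

KL divergence is not symmetric: D_KL(P||Q) ≠ D_KL(Q||P) in general.

D_KL(P||Q) = 0.1958 nats
D_KL(Q||P) = 0.2250 nats

No, they are not equal!

This asymmetry is why KL divergence is not a true distance metric.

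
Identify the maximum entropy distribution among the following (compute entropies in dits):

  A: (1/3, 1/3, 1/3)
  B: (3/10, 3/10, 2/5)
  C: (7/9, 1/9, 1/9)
A

For a discrete distribution over n outcomes, entropy is maximized by the uniform distribution.

Computing entropies:
H(A) = 0.4771 dits
H(B) = 0.4729 dits
H(C) = 0.2969 dits

The uniform distribution (where all probabilities equal 1/3) achieves the maximum entropy of log_10(3) = 0.4771 dits.

Distribution A has the highest entropy.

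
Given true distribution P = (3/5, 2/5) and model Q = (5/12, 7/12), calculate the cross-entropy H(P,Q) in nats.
0.7409 nats

Cross-entropy: H(P,Q) = -Σ p(x) log q(x)

Alternatively: H(P,Q) = H(P) + D_KL(P||Q)
H(P) = 0.6730 nats
D_KL(P||Q) = 0.0679 nats

H(P,Q) = 0.6730 + 0.0679 = 0.7409 nats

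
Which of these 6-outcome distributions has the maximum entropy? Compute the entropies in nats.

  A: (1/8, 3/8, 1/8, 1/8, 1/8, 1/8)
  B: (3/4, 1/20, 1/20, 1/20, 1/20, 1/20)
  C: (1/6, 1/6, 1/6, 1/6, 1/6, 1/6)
C

For a discrete distribution over n outcomes, entropy is maximized by the uniform distribution.

Computing entropies:
H(A) = 1.6675 nats
H(B) = 0.9647 nats
H(C) = 1.7918 nats

The uniform distribution (where all probabilities equal 1/6) achieves the maximum entropy of log_e(6) = 1.7918 nats.

Distribution C has the highest entropy.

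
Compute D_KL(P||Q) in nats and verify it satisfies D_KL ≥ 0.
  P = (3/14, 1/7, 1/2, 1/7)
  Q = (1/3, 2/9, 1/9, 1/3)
0.4732 nats

KL divergence satisfies the Gibbs inequality: D_KL(P||Q) ≥ 0 for all distributions P, Q.

D_KL(P||Q) = Σ p(x) log(p(x)/q(x))
Term by term:
  x=0: 3/14 × log_e[(3/14)/(1/3)] = -0.0947
  x=1: 1/7 × log_e[(1/7)/(2/9)] = -0.0631
  x=2: 1/2 × log_e[(1/2)/(1/9)] = 0.7520
  x=3: 1/7 × log_e[(1/7)/(1/3)] = -0.1210
D_KL(P||Q) = 0.4732 nats

D_KL(P||Q) = 0.4732 ≥ 0 ✓

This non-negativity is a fundamental property: relative entropy cannot be negative because it measures how different Q is from P.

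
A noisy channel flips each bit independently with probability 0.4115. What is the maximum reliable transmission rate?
0.0227 bits

For a binary symmetric channel (BSC) with error probability p:
Capacity C = 1 - H(p) bits per symbol

where H(p) = -p log₂(p) - (1-p) log₂(1-p) is the binary entropy function.

H(0.4115) = 0.9773 bits
C = 1 - 0.9773 = 0.0227 bits per symbol

This means we can reliably transmit up to 0.0227 bits of information per channel use.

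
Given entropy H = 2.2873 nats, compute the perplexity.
9.8483

Perplexity is e^H (or exp(H) for natural log).

H = 2.2873 nats
Perplexity = e^2.2873 = 9.8483

Interpretation: The model's uncertainty is equivalent to choosing uniformly among 9.8 options.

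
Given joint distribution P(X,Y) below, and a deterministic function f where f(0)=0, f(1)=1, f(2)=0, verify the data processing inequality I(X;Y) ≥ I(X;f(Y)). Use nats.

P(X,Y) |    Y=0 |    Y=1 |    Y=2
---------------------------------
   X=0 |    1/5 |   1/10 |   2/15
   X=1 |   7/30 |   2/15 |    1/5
I(X;Y) = 0.0015, I(X;f(Y)) = 0.0000, inequality holds: 0.0015 ≥ 0.0000

Data Processing Inequality: For any Markov chain X → Y → Z, we have I(X;Y) ≥ I(X;Z).

Here Z = f(Y) is a deterministic function of Y, forming X → Y → Z.

Original I(X;Y) = 0.0015 nats

After applying f:
P(X,Z) where Z=f(Y):
- P(X,Z=0) = P(X,Y=0) + P(X,Y=2)
- P(X,Z=1) = P(X,Y=1)

I(X;Z) = I(X;f(Y)) = 0.0000 nats

Verification: 0.0015 ≥ 0.0000 ✓

Information cannot be created by processing; the function f can only lose information about X.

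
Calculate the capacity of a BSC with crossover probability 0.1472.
0.3972 bits

For a binary symmetric channel (BSC) with error probability p:
Capacity C = 1 - H(p) bits per symbol

where H(p) = -p log₂(p) - (1-p) log₂(1-p) is the binary entropy function.

H(0.1472) = 0.6028 bits
C = 1 - 0.6028 = 0.3972 bits per symbol

This means we can reliably transmit up to 0.3972 bits of information per channel use.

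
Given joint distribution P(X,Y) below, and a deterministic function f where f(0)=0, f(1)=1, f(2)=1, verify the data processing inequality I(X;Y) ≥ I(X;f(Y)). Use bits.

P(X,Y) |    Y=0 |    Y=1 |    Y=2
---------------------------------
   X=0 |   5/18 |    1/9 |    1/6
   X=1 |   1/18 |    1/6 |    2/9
I(X;Y) = 0.1215, I(X;f(Y)) = 0.1212, inequality holds: 0.1215 ≥ 0.1212

Data Processing Inequality: For any Markov chain X → Y → Z, we have I(X;Y) ≥ I(X;Z).

Here Z = f(Y) is a deterministic function of Y, forming X → Y → Z.

Original I(X;Y) = 0.1215 bits

After applying f:
P(X,Z) where Z=f(Y):
- P(X,Z=0) = P(X,Y=0)
- P(X,Z=1) = P(X,Y=1) + P(X,Y=2)

I(X;Z) = I(X;f(Y)) = 0.1212 bits

Verification: 0.1215 ≥ 0.1212 ✓

Information cannot be created by processing; the function f can only lose information about X.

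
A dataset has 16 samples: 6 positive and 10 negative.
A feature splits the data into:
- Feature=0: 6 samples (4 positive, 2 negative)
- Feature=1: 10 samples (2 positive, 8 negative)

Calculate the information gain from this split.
0.1589 bits

Information Gain = H(Y) - H(Y|Feature)

Before split:
P(positive) = 6/16 = 0.3750
H(Y) = 0.9544 bits

After split:
Feature=0: H = 0.9183 bits (weight = 6/16)
Feature=1: H = 0.7219 bits (weight = 10/16)
H(Y|Feature) = (6/16)×0.9183 + (10/16)×0.7219 = 0.7956 bits

Information Gain = 0.9544 - 0.7956 = 0.1589 bits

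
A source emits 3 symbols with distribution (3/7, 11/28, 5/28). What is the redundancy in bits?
0.0877 bits

Redundancy measures how far a source is from maximum entropy:
R = H_max - H(X)

Maximum entropy for 3 symbols: H_max = log_2(3) = 1.5850 bits
Actual entropy: H(X) = 1.4972 bits
Redundancy: R = 1.5850 - 1.4972 = 0.0877 bits

This redundancy represents potential for compression: the source could be compressed by 0.0877 bits per symbol.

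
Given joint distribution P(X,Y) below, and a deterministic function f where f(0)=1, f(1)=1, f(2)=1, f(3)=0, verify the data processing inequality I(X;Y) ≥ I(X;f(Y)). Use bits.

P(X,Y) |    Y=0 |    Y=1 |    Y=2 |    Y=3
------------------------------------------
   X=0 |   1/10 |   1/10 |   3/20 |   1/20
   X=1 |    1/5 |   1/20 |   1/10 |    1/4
I(X;Y) = 0.1200, I(X;f(Y)) = 0.0759, inequality holds: 0.1200 ≥ 0.0759

Data Processing Inequality: For any Markov chain X → Y → Z, we have I(X;Y) ≥ I(X;Z).

Here Z = f(Y) is a deterministic function of Y, forming X → Y → Z.

Original I(X;Y) = 0.1200 bits

After applying f:
P(X,Z) where Z=f(Y):
- P(X,Z=0) = P(X,Y=3)
- P(X,Z=1) = P(X,Y=0) + P(X,Y=1) + P(X,Y=2)

I(X;Z) = I(X;f(Y)) = 0.0759 bits

Verification: 0.1200 ≥ 0.0759 ✓

Information cannot be created by processing; the function f can only lose information about X.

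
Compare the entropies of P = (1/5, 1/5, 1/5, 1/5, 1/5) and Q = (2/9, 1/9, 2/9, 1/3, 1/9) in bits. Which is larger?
P

Computing entropies in bits:
H(P) = 2.3219
H(Q) = 2.1972

Distribution P has higher entropy.

Intuition: The distribution closer to uniform (more spread out) has higher entropy.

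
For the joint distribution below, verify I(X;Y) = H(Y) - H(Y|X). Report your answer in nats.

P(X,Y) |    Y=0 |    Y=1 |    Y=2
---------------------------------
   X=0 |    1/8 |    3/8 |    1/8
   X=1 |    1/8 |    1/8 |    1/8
I(X;Y) = 0.0338 nats

Mutual information has multiple equivalent forms:
- I(X;Y) = H(X) - H(X|Y)
- I(X;Y) = H(Y) - H(Y|X)
- I(X;Y) = H(X) + H(Y) - H(X,Y)

Computing all quantities:
H(X) = 0.6616, H(Y) = 1.0397, H(X,Y) = 1.6675
H(X|Y) = 0.6277, H(Y|X) = 1.0059

Verification:
H(X) - H(X|Y) = 0.6616 - 0.6277 = 0.0338
H(Y) - H(Y|X) = 1.0397 - 1.0059 = 0.0338
H(X) + H(Y) - H(X,Y) = 0.6616 + 1.0397 - 1.6675 = 0.0338

All forms give I(X;Y) = 0.0338 nats. ✓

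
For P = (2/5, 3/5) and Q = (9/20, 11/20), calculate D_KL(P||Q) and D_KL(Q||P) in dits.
D_KL(P||Q) = 0.0022, D_KL(Q||P) = 0.0022

KL divergence is not symmetric: D_KL(P||Q) ≠ D_KL(Q||P) in general.

D_KL(P||Q) = 0.0022 dits
D_KL(Q||P) = 0.0022 dits

In this case they happen to be equal (to 4 decimal places).

This asymmetry is why KL divergence is not a true distance metric.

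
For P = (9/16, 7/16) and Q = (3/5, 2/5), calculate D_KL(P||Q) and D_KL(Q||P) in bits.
D_KL(P||Q) = 0.0042, D_KL(Q||P) = 0.0042

KL divergence is not symmetric: D_KL(P||Q) ≠ D_KL(Q||P) in general.

D_KL(P||Q) = 0.0042 bits
D_KL(Q||P) = 0.0042 bits

In this case they happen to be equal (to 4 decimal places).

This asymmetry is why KL divergence is not a true distance metric.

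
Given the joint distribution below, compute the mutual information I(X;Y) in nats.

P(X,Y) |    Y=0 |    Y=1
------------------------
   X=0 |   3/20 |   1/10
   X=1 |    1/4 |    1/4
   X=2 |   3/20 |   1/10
0.0051 nats

Mutual information: I(X;Y) = H(X) + H(Y) - H(X,Y)

Marginals:
P(X) = (1/4, 1/2, 1/4), H(X) = 1.0397 nats
P(Y) = (11/20, 9/20), H(Y) = 0.6881 nats

Joint entropy: H(X,Y) = 1.7228 nats

I(X;Y) = 1.0397 + 0.6881 - 1.7228 = 0.0051 nats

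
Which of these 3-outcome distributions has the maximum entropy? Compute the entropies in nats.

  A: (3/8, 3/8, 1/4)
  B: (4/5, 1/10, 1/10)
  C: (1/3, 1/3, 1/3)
C

For a discrete distribution over n outcomes, entropy is maximized by the uniform distribution.

Computing entropies:
H(A) = 1.0822 nats
H(B) = 0.6390 nats
H(C) = 1.0986 nats

The uniform distribution (where all probabilities equal 1/3) achieves the maximum entropy of log_e(3) = 1.0986 nats.

Distribution C has the highest entropy.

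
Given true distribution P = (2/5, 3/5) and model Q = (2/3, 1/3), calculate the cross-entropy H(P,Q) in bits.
1.1850 bits

Cross-entropy: H(P,Q) = -Σ p(x) log q(x)

Alternatively: H(P,Q) = H(P) + D_KL(P||Q)
H(P) = 0.9710 bits
D_KL(P||Q) = 0.2140 bits

H(P,Q) = 0.9710 + 0.2140 = 1.1850 bits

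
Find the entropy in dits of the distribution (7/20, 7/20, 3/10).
0.4760 dits

Shannon entropy is H(X) = -Σ p(x) log p(x).

For P = (7/20, 7/20, 3/10):
H = -7/20 × log_10(7/20) -7/20 × log_10(7/20) -3/10 × log_10(3/10)
H = 0.4760 dits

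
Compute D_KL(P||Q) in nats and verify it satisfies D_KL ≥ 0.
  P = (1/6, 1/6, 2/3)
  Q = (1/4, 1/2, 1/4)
0.4032 nats

KL divergence satisfies the Gibbs inequality: D_KL(P||Q) ≥ 0 for all distributions P, Q.

D_KL(P||Q) = Σ p(x) log(p(x)/q(x))
Term by term:
  x=0: 1/6 × log_e[(1/6)/(1/4)] = -0.0676
  x=1: 1/6 × log_e[(1/6)/(1/2)] = -0.1831
  x=2: 2/3 × log_e[(2/3)/(1/4)] = 0.6539
D_KL(P||Q) = 0.4032 nats

D_KL(P||Q) = 0.4032 ≥ 0 ✓

This non-negativity is a fundamental property: relative entropy cannot be negative because it measures how different Q is from P.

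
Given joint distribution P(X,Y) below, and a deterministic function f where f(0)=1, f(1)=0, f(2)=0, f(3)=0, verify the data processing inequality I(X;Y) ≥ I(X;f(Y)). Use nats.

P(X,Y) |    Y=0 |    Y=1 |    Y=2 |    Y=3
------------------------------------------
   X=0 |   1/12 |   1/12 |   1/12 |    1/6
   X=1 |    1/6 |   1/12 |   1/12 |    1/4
I(X;Y) = 0.0086, I(X;f(Y)) = 0.0048, inequality holds: 0.0086 ≥ 0.0048

Data Processing Inequality: For any Markov chain X → Y → Z, we have I(X;Y) ≥ I(X;Z).

Here Z = f(Y) is a deterministic function of Y, forming X → Y → Z.

Original I(X;Y) = 0.0086 nats

After applying f:
P(X,Z) where Z=f(Y):
- P(X,Z=0) = P(X,Y=1) + P(X,Y=2) + P(X,Y=3)
- P(X,Z=1) = P(X,Y=0)

I(X;Z) = I(X;f(Y)) = 0.0048 nats

Verification: 0.0086 ≥ 0.0048 ✓

Information cannot be created by processing; the function f can only lose information about X.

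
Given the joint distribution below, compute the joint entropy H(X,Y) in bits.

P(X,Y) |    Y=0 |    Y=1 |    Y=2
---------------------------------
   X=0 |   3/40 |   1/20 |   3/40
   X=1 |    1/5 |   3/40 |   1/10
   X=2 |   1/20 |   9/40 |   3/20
2.9643 bits

Joint entropy is H(X,Y) = -Σ_{x,y} p(x,y) log p(x,y).

Summing over all non-zero entries:
H(X,Y) = -[3/40·log_2(3/40) + 1/20·log_2(1/20) + 3/40·log_2(3/40) + 1/5·log_2(1/5) + 3/40·log_2(3/40) + 1/10·log_2(1/10) + 1/20·log_2(1/20) + 9/40·log_2(9/40) + 3/20·log_2(3/20)]
H(X,Y) = 2.9643 bits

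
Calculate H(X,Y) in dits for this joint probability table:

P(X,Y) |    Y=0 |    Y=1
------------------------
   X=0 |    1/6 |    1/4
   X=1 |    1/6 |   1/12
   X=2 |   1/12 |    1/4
0.7403 dits

Joint entropy is H(X,Y) = -Σ_{x,y} p(x,y) log p(x,y).

Summing over all non-zero entries:
H(X,Y) = -[1/6·log_10(1/6) + 1/4·log_10(1/4) + 1/6·log_10(1/6) + 1/12·log_10(1/12) + 1/12·log_10(1/12) + 1/4·log_10(1/4)]
H(X,Y) = 0.7403 dits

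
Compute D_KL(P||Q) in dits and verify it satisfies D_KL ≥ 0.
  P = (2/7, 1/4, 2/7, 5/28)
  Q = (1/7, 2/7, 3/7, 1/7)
0.0385 dits

KL divergence satisfies the Gibbs inequality: D_KL(P||Q) ≥ 0 for all distributions P, Q.

D_KL(P||Q) = Σ p(x) log(p(x)/q(x))
Term by term:
  x=0: 2/7 × log_10[(2/7)/(1/7)] = 0.0860
  x=1: 1/4 × log_10[(1/4)/(2/7)] = -0.0145
  x=2: 2/7 × log_10[(2/7)/(3/7)] = -0.0503
  x=3: 5/28 × log_10[(5/28)/(1/7)] = 0.0173
D_KL(P||Q) = 0.0385 dits

D_KL(P||Q) = 0.0385 ≥ 0 ✓

This non-negativity is a fundamental property: relative entropy cannot be negative because it measures how different Q is from P.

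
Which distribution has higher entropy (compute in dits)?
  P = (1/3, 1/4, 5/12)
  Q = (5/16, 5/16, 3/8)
Q

Computing entropies in dits:
H(P) = 0.4680
H(Q) = 0.4755

Distribution Q has higher entropy.

Intuition: The distribution closer to uniform (more spread out) has higher entropy.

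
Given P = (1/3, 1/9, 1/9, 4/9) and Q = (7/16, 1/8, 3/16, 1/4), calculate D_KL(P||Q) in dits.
0.0408 dits

KL divergence: D_KL(P||Q) = Σ p(x) log(p(x)/q(x))

Computing term by term:
  x=0: 1/3 × log_10[(1/3)/(7/16)] = 1/3 × -0.1181 = -0.0394
  x=1: 1/9 × log_10[(1/9)/(1/8)] = 1/9 × -0.0512 = -0.0057
  x=2: 1/9 × log_10[(1/9)/(3/16)] = 1/9 × -0.2272 = -0.0252
  x=3: 4/9 × log_10[(4/9)/(1/4)] = 4/9 × 0.2499 = 0.1111

D_KL(P||Q) = 0.0408 dits

Note: KL divergence is always non-negative and equals 0 iff P = Q.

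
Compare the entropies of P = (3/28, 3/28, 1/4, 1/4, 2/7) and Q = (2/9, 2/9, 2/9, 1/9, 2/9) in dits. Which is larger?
Q

Computing entropies in dits:
H(P) = 0.6643
H(Q) = 0.6867

Distribution Q has higher entropy.

Intuition: The distribution closer to uniform (more spread out) has higher entropy.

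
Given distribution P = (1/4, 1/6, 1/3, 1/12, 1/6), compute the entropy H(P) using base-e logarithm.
1.5171 nats

Shannon entropy is H(X) = -Σ p(x) log p(x).

For P = (1/4, 1/6, 1/3, 1/12, 1/6):
H = -1/4 × log_e(1/4) -1/6 × log_e(1/6) -1/3 × log_e(1/3) -1/12 × log_e(1/12) -1/6 × log_e(1/6)
H = 1.5171 nats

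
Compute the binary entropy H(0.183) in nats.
0.4759 nats

The binary entropy function is:
H(p) = -p log(p) - (1-p) log(1-p)

H(0.183) = -0.183 × log_e(0.183) - 0.817 × log_e(0.817)
H(0.183) = 0.4759 nats

Note: Binary entropy is maximized at p=0.5 (H=1 bit) and minimized at p=0 or p=1 (H=0).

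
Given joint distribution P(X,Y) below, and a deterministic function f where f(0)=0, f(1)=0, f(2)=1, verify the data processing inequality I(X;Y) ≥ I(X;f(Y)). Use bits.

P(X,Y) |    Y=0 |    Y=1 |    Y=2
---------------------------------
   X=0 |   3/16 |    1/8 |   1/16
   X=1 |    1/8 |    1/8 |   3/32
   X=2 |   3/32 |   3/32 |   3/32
I(X;Y) = 0.0240, I(X;f(Y)) = 0.0187, inequality holds: 0.0240 ≥ 0.0187

Data Processing Inequality: For any Markov chain X → Y → Z, we have I(X;Y) ≥ I(X;Z).

Here Z = f(Y) is a deterministic function of Y, forming X → Y → Z.

Original I(X;Y) = 0.0240 bits

After applying f:
P(X,Z) where Z=f(Y):
- P(X,Z=0) = P(X,Y=0) + P(X,Y=1)
- P(X,Z=1) = P(X,Y=2)

I(X;Z) = I(X;f(Y)) = 0.0187 bits

Verification: 0.0240 ≥ 0.0187 ✓

Information cannot be created by processing; the function f can only lose information about X.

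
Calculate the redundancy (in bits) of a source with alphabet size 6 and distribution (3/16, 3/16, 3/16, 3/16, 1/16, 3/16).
0.0709 bits

Redundancy measures how far a source is from maximum entropy:
R = H_max - H(X)

Maximum entropy for 6 symbols: H_max = log_2(6) = 2.5850 bits
Actual entropy: H(X) = 2.5141 bits
Redundancy: R = 2.5850 - 2.5141 = 0.0709 bits

This redundancy represents potential for compression: the source could be compressed by 0.0709 bits per symbol.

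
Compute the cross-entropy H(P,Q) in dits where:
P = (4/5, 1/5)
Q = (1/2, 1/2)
0.3010 dits

Cross-entropy: H(P,Q) = -Σ p(x) log q(x)

Alternatively: H(P,Q) = H(P) + D_KL(P||Q)
H(P) = 0.2173 dits
D_KL(P||Q) = 0.0837 dits

H(P,Q) = 0.2173 + 0.0837 = 0.3010 dits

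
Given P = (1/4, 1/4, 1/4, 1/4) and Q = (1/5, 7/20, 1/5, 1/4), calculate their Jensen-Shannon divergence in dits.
0.0030 dits

Jensen-Shannon divergence is:
JSD(P||Q) = 0.5 × D_KL(P||M) + 0.5 × D_KL(Q||M)
where M = 0.5 × (P + Q) is the mixture distribution.

M = 0.5 × (1/4, 1/4, 1/4, 1/4) + 0.5 × (1/5, 7/20, 1/5, 1/4) = (9/40, 3/10, 9/40, 1/4)

D_KL(P||M) = 0.0031 dits
D_KL(Q||M) = 0.0030 dits

JSD(P||Q) = 0.5 × 0.0031 + 0.5 × 0.0030 = 0.0030 dits

Unlike KL divergence, JSD is symmetric and bounded: 0 ≤ JSD ≤ log(2).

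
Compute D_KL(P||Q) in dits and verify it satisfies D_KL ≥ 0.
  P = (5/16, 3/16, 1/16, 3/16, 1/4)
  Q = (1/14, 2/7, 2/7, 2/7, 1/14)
0.2265 dits

KL divergence satisfies the Gibbs inequality: D_KL(P||Q) ≥ 0 for all distributions P, Q.

D_KL(P||Q) = Σ p(x) log(p(x)/q(x))
Term by term:
  x=0: 5/16 × log_10[(5/16)/(1/14)] = 0.2003
  x=1: 3/16 × log_10[(3/16)/(2/7)] = -0.0343
  x=2: 1/16 × log_10[(1/16)/(2/7)] = -0.0413
  x=3: 3/16 × log_10[(3/16)/(2/7)] = -0.0343
  x=4: 1/4 × log_10[(1/4)/(1/14)] = 0.1360
D_KL(P||Q) = 0.2265 dits

D_KL(P||Q) = 0.2265 ≥ 0 ✓

This non-negativity is a fundamental property: relative entropy cannot be negative because it measures how different Q is from P.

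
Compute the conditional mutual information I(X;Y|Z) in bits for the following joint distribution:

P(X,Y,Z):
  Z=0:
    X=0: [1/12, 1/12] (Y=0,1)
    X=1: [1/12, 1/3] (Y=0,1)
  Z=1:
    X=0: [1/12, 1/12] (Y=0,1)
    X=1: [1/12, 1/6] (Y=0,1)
0.0443 bits

Conditional mutual information: I(X;Y|Z) = H(X|Z) + H(Y|Z) - H(X,Y|Z)

H(Z) = 0.9799
H(X,Z) = 1.8879 → H(X|Z) = 0.9080
H(Y,Z) = 1.8879 → H(Y|Z) = 0.9080
H(X,Y,Z) = 2.7516 → H(X,Y|Z) = 1.7718

I(X;Y|Z) = 0.9080 + 0.9080 - 1.7718 = 0.0443 bits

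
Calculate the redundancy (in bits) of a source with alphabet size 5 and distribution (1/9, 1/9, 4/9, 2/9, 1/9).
0.2631 bits

Redundancy measures how far a source is from maximum entropy:
R = H_max - H(X)

Maximum entropy for 5 symbols: H_max = log_2(5) = 2.3219 bits
Actual entropy: H(X) = 2.0588 bits
Redundancy: R = 2.3219 - 2.0588 = 0.2631 bits

This redundancy represents potential for compression: the source could be compressed by 0.2631 bits per symbol.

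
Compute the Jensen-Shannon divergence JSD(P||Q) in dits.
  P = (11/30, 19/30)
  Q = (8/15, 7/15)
0.0061 dits

Jensen-Shannon divergence is:
JSD(P||Q) = 0.5 × D_KL(P||M) + 0.5 × D_KL(Q||M)
where M = 0.5 × (P + Q) is the mixture distribution.

M = 0.5 × (11/30, 19/30) + 0.5 × (8/15, 7/15) = (9/20, 11/20)

D_KL(P||M) = 0.0062 dits
D_KL(Q||M) = 0.0061 dits

JSD(P||Q) = 0.5 × 0.0062 + 0.5 × 0.0061 = 0.0061 dits

Unlike KL divergence, JSD is symmetric and bounded: 0 ≤ JSD ≤ log(2).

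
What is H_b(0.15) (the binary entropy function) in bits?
0.6098 bits

The binary entropy function is:
H(p) = -p log(p) - (1-p) log(1-p)

H(0.15) = -0.15 × log_2(0.15) - 0.85 × log_2(0.85)
H(0.15) = 0.6098 bits

Note: Binary entropy is maximized at p=0.5 (H=1 bit) and minimized at p=0 or p=1 (H=0).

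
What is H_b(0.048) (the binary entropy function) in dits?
0.0836 dits

The binary entropy function is:
H(p) = -p log(p) - (1-p) log(1-p)

H(0.048) = -0.048 × log_10(0.048) - 0.952 × log_10(0.952)
H(0.048) = 0.0836 dits

Note: Binary entropy is maximized at p=0.5 (H=1 bit) and minimized at p=0 or p=1 (H=0).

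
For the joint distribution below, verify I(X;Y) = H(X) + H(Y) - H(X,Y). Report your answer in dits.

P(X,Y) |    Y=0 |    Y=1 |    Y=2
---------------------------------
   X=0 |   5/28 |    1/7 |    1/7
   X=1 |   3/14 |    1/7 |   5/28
I(X;Y) = 0.0005 dits

Mutual information has multiple equivalent forms:
- I(X;Y) = H(X) - H(X|Y)
- I(X;Y) = H(Y) - H(Y|X)
- I(X;Y) = H(X) + H(Y) - H(X,Y)

Computing all quantities:
H(X) = 0.2999, H(Y) = 0.4733, H(X,Y) = 0.7728
H(X|Y) = 0.2995, H(Y|X) = 0.4728

Verification:
H(X) - H(X|Y) = 0.2999 - 0.2995 = 0.0005
H(Y) - H(Y|X) = 0.4733 - 0.4728 = 0.0005
H(X) + H(Y) - H(X,Y) = 0.2999 + 0.4733 - 0.7728 = 0.0005

All forms give I(X;Y) = 0.0005 dits. ✓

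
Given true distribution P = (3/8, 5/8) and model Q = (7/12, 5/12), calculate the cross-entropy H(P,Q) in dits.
0.3254 dits

Cross-entropy: H(P,Q) = -Σ p(x) log q(x)

Alternatively: H(P,Q) = H(P) + D_KL(P||Q)
H(P) = 0.2873 dits
D_KL(P||Q) = 0.0381 dits

H(P,Q) = 0.2873 + 0.0381 = 0.3254 dits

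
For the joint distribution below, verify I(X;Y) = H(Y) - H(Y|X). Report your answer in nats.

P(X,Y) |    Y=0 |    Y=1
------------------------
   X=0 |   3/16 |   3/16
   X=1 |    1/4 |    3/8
I(X;Y) = 0.0048 nats

Mutual information has multiple equivalent forms:
- I(X;Y) = H(X) - H(X|Y)
- I(X;Y) = H(Y) - H(Y|X)
- I(X;Y) = H(X) + H(Y) - H(X,Y)

Computing all quantities:
H(X) = 0.6616, H(Y) = 0.6853, H(X,Y) = 1.3421
H(X|Y) = 0.6568, H(Y|X) = 0.6806

Verification:
H(X) - H(X|Y) = 0.6616 - 0.6568 = 0.0048
H(Y) - H(Y|X) = 0.6853 - 0.6806 = 0.0048
H(X) + H(Y) - H(X,Y) = 0.6616 + 0.6853 - 1.3421 = 0.0048

All forms give I(X;Y) = 0.0048 nats. ✓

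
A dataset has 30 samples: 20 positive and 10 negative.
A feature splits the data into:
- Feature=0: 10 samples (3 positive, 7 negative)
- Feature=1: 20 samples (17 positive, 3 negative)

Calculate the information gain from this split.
0.2180 bits

Information Gain = H(Y) - H(Y|Feature)

Before split:
P(positive) = 20/30 = 0.6667
H(Y) = 0.9183 bits

After split:
Feature=0: H = 0.8813 bits (weight = 10/30)
Feature=1: H = 0.6098 bits (weight = 20/30)
H(Y|Feature) = (10/30)×0.8813 + (20/30)×0.6098 = 0.7003 bits

Information Gain = 0.9183 - 0.7003 = 0.2180 bits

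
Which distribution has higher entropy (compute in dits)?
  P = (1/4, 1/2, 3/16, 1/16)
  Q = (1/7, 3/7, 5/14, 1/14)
Q

Computing entropies in dits:
H(P) = 0.5126
H(Q) = 0.5200

Distribution Q has higher entropy.

Intuition: The distribution closer to uniform (more spread out) has higher entropy.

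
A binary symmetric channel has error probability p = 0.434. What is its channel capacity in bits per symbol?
0.0126 bits

For a binary symmetric channel (BSC) with error probability p:
Capacity C = 1 - H(p) bits per symbol

where H(p) = -p log₂(p) - (1-p) log₂(1-p) is the binary entropy function.

H(0.434) = 0.9874 bits
C = 1 - 0.9874 = 0.0126 bits per symbol

This means we can reliably transmit up to 0.0126 bits of information per channel use.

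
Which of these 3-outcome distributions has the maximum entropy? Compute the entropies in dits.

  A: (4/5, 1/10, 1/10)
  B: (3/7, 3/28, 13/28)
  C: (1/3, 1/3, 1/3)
C

For a discrete distribution over n outcomes, entropy is maximized by the uniform distribution.

Computing entropies:
H(A) = 0.2775 dits
H(B) = 0.4163 dits
H(C) = 0.4771 dits

The uniform distribution (where all probabilities equal 1/3) achieves the maximum entropy of log_10(3) = 0.4771 dits.

Distribution C has the highest entropy.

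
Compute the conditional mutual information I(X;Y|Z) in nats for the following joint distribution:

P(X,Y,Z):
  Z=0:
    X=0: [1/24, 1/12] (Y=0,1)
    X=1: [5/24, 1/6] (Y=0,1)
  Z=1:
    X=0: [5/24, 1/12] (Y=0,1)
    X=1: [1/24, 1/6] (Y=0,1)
0.0772 nats

Conditional mutual information: I(X;Y|Z) = H(X|Z) + H(Y|Z) - H(X,Y|Z)

H(Z) = 0.6931
H(X,Z) = 1.3139 → H(X|Z) = 0.6208
H(Y,Z) = 1.3863 → H(Y|Z) = 0.6931
H(X,Y,Z) = 1.9298 → H(X,Y|Z) = 1.2367

I(X;Y|Z) = 0.6208 + 0.6931 - 1.2367 = 0.0772 nats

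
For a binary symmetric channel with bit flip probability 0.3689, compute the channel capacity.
0.0502 bits

For a binary symmetric channel (BSC) with error probability p:
Capacity C = 1 - H(p) bits per symbol

where H(p) = -p log₂(p) - (1-p) log₂(1-p) is the binary entropy function.

H(0.3689) = 0.9498 bits
C = 1 - 0.9498 = 0.0502 bits per symbol

This means we can reliably transmit up to 0.0502 bits of information per channel use.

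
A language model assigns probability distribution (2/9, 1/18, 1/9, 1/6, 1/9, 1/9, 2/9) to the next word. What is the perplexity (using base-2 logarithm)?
6.4243

Perplexity is 2^H (or exp(H) for natural log).

First, H = -Σ p log p = 2.6835 bits
Perplexity = 2^2.6835 = 6.4243

Interpretation: The model's uncertainty is equivalent to choosing uniformly among 6.4 options.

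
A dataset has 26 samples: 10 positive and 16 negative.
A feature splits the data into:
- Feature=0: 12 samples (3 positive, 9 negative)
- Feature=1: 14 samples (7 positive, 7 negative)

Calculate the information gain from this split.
0.0483 bits

Information Gain = H(Y) - H(Y|Feature)

Before split:
P(positive) = 10/26 = 0.3846
H(Y) = 0.9612 bits

After split:
Feature=0: H = 0.8113 bits (weight = 12/26)
Feature=1: H = 1.0000 bits (weight = 14/26)
H(Y|Feature) = (12/26)×0.8113 + (14/26)×1.0000 = 0.9129 bits

Information Gain = 0.9612 - 0.9129 = 0.0483 bits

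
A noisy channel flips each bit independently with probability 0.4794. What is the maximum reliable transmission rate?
0.0012 bits

For a binary symmetric channel (BSC) with error probability p:
Capacity C = 1 - H(p) bits per symbol

where H(p) = -p log₂(p) - (1-p) log₂(1-p) is the binary entropy function.

H(0.4794) = 0.9988 bits
C = 1 - 0.9988 = 0.0012 bits per symbol

This means we can reliably transmit up to 0.0012 bits of information per channel use.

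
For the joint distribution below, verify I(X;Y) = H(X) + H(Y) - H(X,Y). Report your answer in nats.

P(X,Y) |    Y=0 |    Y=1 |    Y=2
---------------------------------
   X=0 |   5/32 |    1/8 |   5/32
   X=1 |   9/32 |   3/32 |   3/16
I(X;Y) = 0.0139 nats

Mutual information has multiple equivalent forms:
- I(X;Y) = H(X) - H(X|Y)
- I(X;Y) = H(Y) - H(Y|X)
- I(X;Y) = H(X) + H(Y) - H(X,Y)

Computing all quantities:
H(X) = 0.6853, H(Y) = 1.0612, H(X,Y) = 1.7326
H(X|Y) = 0.6714, H(Y|X) = 1.0473

Verification:
H(X) - H(X|Y) = 0.6853 - 0.6714 = 0.0139
H(Y) - H(Y|X) = 1.0612 - 1.0473 = 0.0139
H(X) + H(Y) - H(X,Y) = 0.6853 + 1.0612 - 1.7326 = 0.0139

All forms give I(X;Y) = 0.0139 nats. ✓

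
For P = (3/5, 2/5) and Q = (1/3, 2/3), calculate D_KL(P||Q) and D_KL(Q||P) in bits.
D_KL(P||Q) = 0.2140, D_KL(Q||P) = 0.2086

KL divergence is not symmetric: D_KL(P||Q) ≠ D_KL(Q||P) in general.

D_KL(P||Q) = 0.2140 bits
D_KL(Q||P) = 0.2086 bits

No, they are not equal!

This asymmetry is why KL divergence is not a true distance metric.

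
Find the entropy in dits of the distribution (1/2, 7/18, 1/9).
0.4161 dits

Shannon entropy is H(X) = -Σ p(x) log p(x).

For P = (1/2, 7/18, 1/9):
H = -1/2 × log_10(1/2) -7/18 × log_10(7/18) -1/9 × log_10(1/9)
H = 0.4161 dits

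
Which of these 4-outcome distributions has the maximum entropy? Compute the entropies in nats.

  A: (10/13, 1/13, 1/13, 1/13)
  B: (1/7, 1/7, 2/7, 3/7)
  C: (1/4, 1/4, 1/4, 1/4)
C

For a discrete distribution over n outcomes, entropy is maximized by the uniform distribution.

Computing entropies:
H(A) = 0.7937 nats
H(B) = 1.2770 nats
H(C) = 1.3863 nats

The uniform distribution (where all probabilities equal 1/4) achieves the maximum entropy of log_e(4) = 1.3863 nats.

Distribution C has the highest entropy.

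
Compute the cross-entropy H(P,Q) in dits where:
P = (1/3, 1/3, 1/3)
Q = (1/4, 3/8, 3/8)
0.4847 dits

Cross-entropy: H(P,Q) = -Σ p(x) log q(x)

Alternatively: H(P,Q) = H(P) + D_KL(P||Q)
H(P) = 0.4771 dits
D_KL(P||Q) = 0.0075 dits

H(P,Q) = 0.4771 + 0.0075 = 0.4847 dits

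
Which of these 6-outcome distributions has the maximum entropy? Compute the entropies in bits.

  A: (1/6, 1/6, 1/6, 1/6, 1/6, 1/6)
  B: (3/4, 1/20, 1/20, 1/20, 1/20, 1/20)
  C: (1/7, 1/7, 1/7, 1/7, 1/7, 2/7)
A

For a discrete distribution over n outcomes, entropy is maximized by the uniform distribution.

Computing entropies:
H(A) = 2.5850 bits
H(B) = 1.3918 bits
H(C) = 2.5216 bits

The uniform distribution (where all probabilities equal 1/6) achieves the maximum entropy of log_2(6) = 2.5850 bits.

Distribution A has the highest entropy.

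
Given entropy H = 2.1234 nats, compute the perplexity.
8.3595

Perplexity is e^H (or exp(H) for natural log).

H = 2.1234 nats
Perplexity = e^2.1234 = 8.3595

Interpretation: The model's uncertainty is equivalent to choosing uniformly among 8.4 options.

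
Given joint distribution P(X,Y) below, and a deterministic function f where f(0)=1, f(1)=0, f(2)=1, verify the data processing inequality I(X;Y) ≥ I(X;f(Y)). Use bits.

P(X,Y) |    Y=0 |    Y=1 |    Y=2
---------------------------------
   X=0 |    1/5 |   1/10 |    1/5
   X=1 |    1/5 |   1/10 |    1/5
I(X;Y) = 0.0000, I(X;f(Y)) = 0.0000, inequality holds: 0.0000 ≥ 0.0000

Data Processing Inequality: For any Markov chain X → Y → Z, we have I(X;Y) ≥ I(X;Z).

Here Z = f(Y) is a deterministic function of Y, forming X → Y → Z.

Original I(X;Y) = 0.0000 bits

After applying f:
P(X,Z) where Z=f(Y):
- P(X,Z=0) = P(X,Y=1)
- P(X,Z=1) = P(X,Y=0) + P(X,Y=2)

I(X;Z) = I(X;f(Y)) = 0.0000 bits

Verification: 0.0000 ≥ 0.0000 ✓

Information cannot be created by processing; the function f can only lose information about X.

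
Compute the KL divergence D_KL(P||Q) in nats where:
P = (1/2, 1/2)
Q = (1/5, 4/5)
0.2231 nats

KL divergence: D_KL(P||Q) = Σ p(x) log(p(x)/q(x))

Computing term by term:
  x=0: 1/2 × log_e[(1/2)/(1/5)] = 1/2 × 0.9163 = 0.4581
  x=1: 1/2 × log_e[(1/2)/(4/5)] = 1/2 × -0.4700 = -0.2350

D_KL(P||Q) = 0.2231 nats

Note: KL divergence is always non-negative and equals 0 iff P = Q.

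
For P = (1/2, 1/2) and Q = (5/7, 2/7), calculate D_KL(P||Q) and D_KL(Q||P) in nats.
D_KL(P||Q) = 0.1015, D_KL(Q||P) = 0.0949

KL divergence is not symmetric: D_KL(P||Q) ≠ D_KL(Q||P) in general.

D_KL(P||Q) = 0.1015 nats
D_KL(Q||P) = 0.0949 nats

No, they are not equal!

This asymmetry is why KL divergence is not a true distance metric.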